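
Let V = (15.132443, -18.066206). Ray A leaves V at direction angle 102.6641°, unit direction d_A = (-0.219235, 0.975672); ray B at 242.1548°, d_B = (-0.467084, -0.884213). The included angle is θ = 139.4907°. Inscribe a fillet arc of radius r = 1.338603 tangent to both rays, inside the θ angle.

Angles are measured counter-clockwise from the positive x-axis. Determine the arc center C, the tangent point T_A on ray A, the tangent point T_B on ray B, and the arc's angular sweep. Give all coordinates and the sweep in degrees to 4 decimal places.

bisector direction at 172.4094° = (-0.991237,0.132093)
center distance |VC| = r/sin(θ/2) = 1.338603/sin(69.7454°) = 1.426834
C = V + |VC|·bis = (13.7181,-17.8777)
T_A = V + ((C−V)·d_A)·d_A = V + 0.4940·d_A = (15.0241,-17.5843)
T_B = V + ((C−V)·d_B)·d_B = V + 0.4940·d_B = (14.9017,-18.5030)
sweep = 180° − θ = 40.5093°

center=(13.7181,-17.8777) T_A=(15.0241,-17.5843) T_B=(14.9017,-18.5030) sweep=40.5093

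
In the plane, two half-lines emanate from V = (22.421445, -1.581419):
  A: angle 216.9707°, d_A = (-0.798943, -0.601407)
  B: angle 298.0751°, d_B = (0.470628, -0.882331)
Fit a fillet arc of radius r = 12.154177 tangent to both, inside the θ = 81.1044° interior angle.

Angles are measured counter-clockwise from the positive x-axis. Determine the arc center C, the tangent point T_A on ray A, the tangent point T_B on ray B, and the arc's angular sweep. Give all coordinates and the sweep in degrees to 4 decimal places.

center=(18.3825,-19.8346) T_A=(11.0729,-10.1241) T_B=(29.1065,-14.1145) sweep=98.8956

bisector direction at 257.5229° = (-0.216049,-0.976382)
center distance |VC| = r/sin(θ/2) = 12.154177/sin(40.5522°) = 18.694691
C = V + |VC|·bis = (18.3825,-19.8346)
T_A = V + ((C−V)·d_A)·d_A = V + 14.2045·d_A = (11.0729,-10.1241)
T_B = V + ((C−V)·d_B)·d_B = V + 14.2045·d_B = (29.1065,-14.1145)
sweep = 180° − θ = 98.8956°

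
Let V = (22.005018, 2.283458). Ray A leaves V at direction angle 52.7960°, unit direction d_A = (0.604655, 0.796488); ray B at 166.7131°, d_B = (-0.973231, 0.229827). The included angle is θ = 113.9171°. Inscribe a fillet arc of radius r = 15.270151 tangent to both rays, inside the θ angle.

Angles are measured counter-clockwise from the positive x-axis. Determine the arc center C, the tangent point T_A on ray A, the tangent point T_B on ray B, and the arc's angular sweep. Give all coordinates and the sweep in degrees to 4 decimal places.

center=(15.8481,19.4276) T_A=(28.0106,10.1944) T_B=(12.3386,4.5662) sweep=66.0829

bisector direction at 109.7546° = (-0.337991,0.941149)
center distance |VC| = r/sin(θ/2) = 15.270151/sin(56.9586°) = 18.216130
C = V + |VC|·bis = (15.8481,19.4276)
T_A = V + ((C−V)·d_A)·d_A = V + 9.9323·d_A = (28.0106,10.1944)
T_B = V + ((C−V)·d_B)·d_B = V + 9.9323·d_B = (12.3386,4.5662)
sweep = 180° − θ = 66.0829°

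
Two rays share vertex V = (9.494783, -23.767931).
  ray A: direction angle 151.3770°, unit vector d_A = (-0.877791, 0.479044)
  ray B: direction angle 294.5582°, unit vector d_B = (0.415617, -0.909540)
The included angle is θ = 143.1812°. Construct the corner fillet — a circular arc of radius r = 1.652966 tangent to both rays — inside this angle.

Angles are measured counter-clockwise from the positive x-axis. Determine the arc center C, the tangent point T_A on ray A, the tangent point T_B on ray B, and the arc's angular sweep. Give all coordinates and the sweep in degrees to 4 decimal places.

bisector direction at 222.9676° = (-0.731739,-0.681585)
center distance |VC| = r/sin(θ/2) = 1.652966/sin(71.5906°) = 1.742120
C = V + |VC|·bis = (8.2200,-24.9553)
T_A = V + ((C−V)·d_A)·d_A = V + 0.5502·d_A = (9.0118,-23.5044)
T_B = V + ((C−V)·d_B)·d_B = V + 0.5502·d_B = (9.7234,-24.2683)
sweep = 180° − θ = 36.8188°

center=(8.2200,-24.9553) T_A=(9.0118,-23.5044) T_B=(9.7234,-24.2683) sweep=36.8188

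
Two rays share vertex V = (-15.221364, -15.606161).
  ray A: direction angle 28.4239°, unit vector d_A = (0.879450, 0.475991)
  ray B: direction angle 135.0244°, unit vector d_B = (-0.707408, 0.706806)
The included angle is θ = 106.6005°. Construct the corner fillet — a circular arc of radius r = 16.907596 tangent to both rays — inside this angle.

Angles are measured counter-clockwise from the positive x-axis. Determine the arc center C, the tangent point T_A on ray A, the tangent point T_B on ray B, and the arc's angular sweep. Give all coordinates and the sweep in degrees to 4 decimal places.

bisector direction at 81.7242° = (0.143939,0.989587)
center distance |VC| = r/sin(θ/2) = 16.907596/sin(53.3002°) = 21.087621
C = V + |VC|·bis = (-12.1860,5.2619)
T_A = V + ((C−V)·d_A)·d_A = V + 12.6024·d_A = (-4.1382,-9.6075)
T_B = V + ((C−V)·d_B)·d_B = V + 12.6024·d_B = (-24.1364,-6.6987)
sweep = 180° − θ = 73.3995°

center=(-12.1860,5.2619) T_A=(-4.1382,-9.6075) T_B=(-24.1364,-6.6987) sweep=73.3995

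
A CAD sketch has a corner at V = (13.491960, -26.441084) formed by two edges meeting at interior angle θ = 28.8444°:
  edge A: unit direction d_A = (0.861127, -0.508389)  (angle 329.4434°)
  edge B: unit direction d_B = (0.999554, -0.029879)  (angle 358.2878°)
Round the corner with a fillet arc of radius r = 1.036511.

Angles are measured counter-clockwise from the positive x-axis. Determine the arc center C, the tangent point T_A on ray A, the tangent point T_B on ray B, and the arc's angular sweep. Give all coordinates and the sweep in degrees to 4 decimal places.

center=(17.4897,-27.5976) T_A=(16.9627,-28.4901) T_B=(17.5206,-26.5615) sweep=151.1556

bisector direction at 343.8656° = (0.960612,-0.277891)
center distance |VC| = r/sin(θ/2) = 1.036511/sin(14.4222°) = 4.161606
C = V + |VC|·bis = (17.4897,-27.5976)
T_A = V + ((C−V)·d_A)·d_A = V + 4.0305·d_A = (16.9627,-28.4901)
T_B = V + ((C−V)·d_B)·d_B = V + 4.0305·d_B = (17.5206,-26.5615)
sweep = 180° − θ = 151.1556°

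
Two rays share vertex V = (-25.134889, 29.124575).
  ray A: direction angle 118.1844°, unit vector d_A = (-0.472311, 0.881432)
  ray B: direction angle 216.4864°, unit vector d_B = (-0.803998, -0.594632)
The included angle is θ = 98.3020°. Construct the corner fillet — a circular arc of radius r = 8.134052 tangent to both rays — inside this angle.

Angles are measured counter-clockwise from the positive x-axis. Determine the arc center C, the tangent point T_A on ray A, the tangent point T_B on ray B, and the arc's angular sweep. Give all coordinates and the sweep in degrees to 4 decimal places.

center=(-35.6264,31.4821) T_A=(-28.4568,35.3239) T_B=(-30.7896,24.9424) sweep=81.6980

bisector direction at 167.3354° = (-0.975670,0.219243)
center distance |VC| = r/sin(θ/2) = 8.134052/sin(49.1510°) = 10.753127
C = V + |VC|·bis = (-35.6264,31.4821)
T_A = V + ((C−V)·d_A)·d_A = V + 7.0333·d_A = (-28.4568,35.3239)
T_B = V + ((C−V)·d_B)·d_B = V + 7.0333·d_B = (-30.7896,24.9424)
sweep = 180° − θ = 81.6980°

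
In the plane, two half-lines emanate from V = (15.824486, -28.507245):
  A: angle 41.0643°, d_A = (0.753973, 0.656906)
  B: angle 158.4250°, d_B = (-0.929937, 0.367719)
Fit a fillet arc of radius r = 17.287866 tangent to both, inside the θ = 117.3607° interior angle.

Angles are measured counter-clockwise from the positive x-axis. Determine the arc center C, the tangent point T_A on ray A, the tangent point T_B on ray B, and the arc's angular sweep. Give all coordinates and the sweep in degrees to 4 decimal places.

bisector direction at 99.7446° = (-0.169257,0.985572)
center distance |VC| = r/sin(θ/2) = 17.287866/sin(58.6803°) = 20.236753
C = V + |VC|·bis = (12.3993,-8.5625)
T_A = V + ((C−V)·d_A)·d_A = V + 10.5193·d_A = (23.7558,-21.5971)
T_B = V + ((C−V)·d_B)·d_B = V + 10.5193·d_B = (6.0422,-24.6391)
sweep = 180° − θ = 62.6393°

center=(12.3993,-8.5625) T_A=(23.7558,-21.5971) T_B=(6.0422,-24.6391) sweep=62.6393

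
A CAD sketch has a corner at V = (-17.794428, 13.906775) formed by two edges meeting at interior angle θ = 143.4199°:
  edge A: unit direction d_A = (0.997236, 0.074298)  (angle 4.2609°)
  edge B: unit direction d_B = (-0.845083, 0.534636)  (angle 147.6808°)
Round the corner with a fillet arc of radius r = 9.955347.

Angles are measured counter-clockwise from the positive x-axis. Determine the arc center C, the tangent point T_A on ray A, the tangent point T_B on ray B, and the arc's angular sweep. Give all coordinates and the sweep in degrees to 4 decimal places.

bisector direction at 75.9709° = (0.242416,0.970173)
center distance |VC| = r/sin(θ/2) = 9.955347/sin(71.7100°) = 10.485052
C = V + |VC|·bis = (-15.2527,24.0791)
T_A = V + ((C−V)·d_A)·d_A = V + 3.2905·d_A = (-14.5130,14.1513)
T_B = V + ((C−V)·d_B)·d_B = V + 3.2905·d_B = (-20.5752,15.6660)
sweep = 180° − θ = 36.5801°

center=(-15.2527,24.0791) T_A=(-14.5130,14.1513) T_B=(-20.5752,15.6660) sweep=36.5801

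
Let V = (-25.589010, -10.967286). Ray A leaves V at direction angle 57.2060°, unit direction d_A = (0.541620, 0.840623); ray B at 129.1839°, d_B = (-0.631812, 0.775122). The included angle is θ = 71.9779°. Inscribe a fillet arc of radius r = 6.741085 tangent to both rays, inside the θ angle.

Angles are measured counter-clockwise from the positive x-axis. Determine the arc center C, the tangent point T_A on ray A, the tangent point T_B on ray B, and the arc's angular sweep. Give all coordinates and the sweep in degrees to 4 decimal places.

bisector direction at 93.1950° = (-0.055734,0.998446)
center distance |VC| = r/sin(θ/2) = 6.741085/sin(35.9890°) = 11.471664
C = V + |VC|·bis = (-26.2284,0.4865)
T_A = V + ((C−V)·d_A)·d_A = V + 9.2821·d_A = (-20.5617,-3.1646)
T_B = V + ((C−V)·d_B)·d_B = V + 9.2821·d_B = (-31.4535,-3.7725)
sweep = 180° − θ = 108.0221°

center=(-26.2284,0.4865) T_A=(-20.5617,-3.1646) T_B=(-31.4535,-3.7725) sweep=108.0221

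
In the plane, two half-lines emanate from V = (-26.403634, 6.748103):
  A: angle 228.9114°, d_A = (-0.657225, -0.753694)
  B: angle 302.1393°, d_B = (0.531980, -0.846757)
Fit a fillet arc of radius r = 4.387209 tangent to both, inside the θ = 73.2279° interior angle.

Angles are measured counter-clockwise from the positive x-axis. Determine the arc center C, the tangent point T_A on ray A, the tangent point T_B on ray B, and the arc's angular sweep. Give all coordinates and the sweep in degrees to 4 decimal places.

bisector direction at 265.5254° = (-0.078018,-0.996952)
center distance |VC| = r/sin(θ/2) = 4.387209/sin(36.6140°) = 7.355901
C = V + |VC|·bis = (-26.9775,-0.5854)
T_A = V + ((C−V)·d_A)·d_A = V + 5.9044·d_A = (-30.2841,2.2980)
T_B = V + ((C−V)·d_B)·d_B = V + 5.9044·d_B = (-23.2626,1.7485)
sweep = 180° − θ = 106.7721°

center=(-26.9775,-0.5854) T_A=(-30.2841,2.2980) T_B=(-23.2626,1.7485) sweep=106.7721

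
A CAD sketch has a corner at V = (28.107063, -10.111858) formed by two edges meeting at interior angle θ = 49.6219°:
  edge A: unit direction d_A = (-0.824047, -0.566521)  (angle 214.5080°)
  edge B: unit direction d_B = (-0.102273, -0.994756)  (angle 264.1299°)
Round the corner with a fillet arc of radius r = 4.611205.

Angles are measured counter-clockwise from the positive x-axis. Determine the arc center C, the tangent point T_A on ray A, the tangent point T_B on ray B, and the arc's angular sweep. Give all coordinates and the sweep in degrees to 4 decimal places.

bisector direction at 239.3190° = (-0.510259,-0.860021)
center distance |VC| = r/sin(θ/2) = 4.611205/sin(24.8109°) = 10.988856
C = V + |VC|·bis = (22.4999,-19.5625)
T_A = V + ((C−V)·d_A)·d_A = V + 9.9746·d_A = (19.8876,-15.7627)
T_B = V + ((C−V)·d_B)·d_B = V + 9.9746·d_B = (27.0869,-20.0341)
sweep = 180° − θ = 130.3781°

center=(22.4999,-19.5625) T_A=(19.8876,-15.7627) T_B=(27.0869,-20.0341) sweep=130.3781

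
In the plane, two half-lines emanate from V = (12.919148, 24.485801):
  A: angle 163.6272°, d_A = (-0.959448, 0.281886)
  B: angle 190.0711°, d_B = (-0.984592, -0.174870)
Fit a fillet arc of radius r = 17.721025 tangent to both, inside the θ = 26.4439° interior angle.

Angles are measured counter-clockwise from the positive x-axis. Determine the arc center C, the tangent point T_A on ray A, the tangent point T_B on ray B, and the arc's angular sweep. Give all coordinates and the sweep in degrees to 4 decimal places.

center=(-64.4416,28.7444) T_A=(-59.4462,45.7468) T_B=(-61.3427,11.2964) sweep=153.5561

bisector direction at 176.8491° = (-0.998488,0.054965)
center distance |VC| = r/sin(θ/2) = 17.721025/sin(13.2219°) = 77.477825
C = V + |VC|·bis = (-64.4416,28.7444)
T_A = V + ((C−V)·d_A)·d_A = V + 75.4240·d_A = (-59.4462,45.7468)
T_B = V + ((C−V)·d_B)·d_B = V + 75.4240·d_B = (-61.3427,11.2964)
sweep = 180° − θ = 153.5561°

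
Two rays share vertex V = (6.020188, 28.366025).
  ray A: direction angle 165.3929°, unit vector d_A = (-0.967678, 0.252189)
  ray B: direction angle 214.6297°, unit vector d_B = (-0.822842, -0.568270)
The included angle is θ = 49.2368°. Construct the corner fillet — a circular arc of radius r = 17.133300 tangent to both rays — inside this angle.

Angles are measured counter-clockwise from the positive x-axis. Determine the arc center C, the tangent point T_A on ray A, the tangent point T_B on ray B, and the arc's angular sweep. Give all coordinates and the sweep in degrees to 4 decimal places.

bisector direction at 190.0113° = (-0.984773,-0.173842)
center distance |VC| = r/sin(θ/2) = 17.133300/sin(24.6184°) = 41.129189
C = V + |VC|·bis = (-34.4827,21.2160)
T_A = V + ((C−V)·d_A)·d_A = V + 37.3906·d_A = (-30.1619,37.7955)
T_B = V + ((C−V)·d_B)·d_B = V + 37.3906·d_B = (-24.7464,7.1180)
sweep = 180° − θ = 130.7632°

center=(-34.4827,21.2160) T_A=(-30.1619,37.7955) T_B=(-24.7464,7.1180) sweep=130.7632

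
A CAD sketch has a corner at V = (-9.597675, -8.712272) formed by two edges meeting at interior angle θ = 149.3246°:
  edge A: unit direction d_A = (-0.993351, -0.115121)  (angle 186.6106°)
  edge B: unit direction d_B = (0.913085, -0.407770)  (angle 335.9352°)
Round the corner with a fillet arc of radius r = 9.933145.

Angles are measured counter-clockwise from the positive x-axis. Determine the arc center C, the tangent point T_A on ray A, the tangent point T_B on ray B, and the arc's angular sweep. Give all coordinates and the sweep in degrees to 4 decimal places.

bisector direction at 261.2729° = (-0.151728,-0.988422)
center distance |VC| = r/sin(θ/2) = 9.933145/sin(74.6623°) = 10.299994
C = V + |VC|·bis = (-11.1605,-18.8930)
T_A = V + ((C−V)·d_A)·d_A = V + 2.7244·d_A = (-12.3040,-9.0259)
T_B = V + ((C−V)·d_B)·d_B = V + 2.7244·d_B = (-7.1100,-9.8232)
sweep = 180° − θ = 30.6754°

center=(-11.1605,-18.8930) T_A=(-12.3040,-9.0259) T_B=(-7.1100,-9.8232) sweep=30.6754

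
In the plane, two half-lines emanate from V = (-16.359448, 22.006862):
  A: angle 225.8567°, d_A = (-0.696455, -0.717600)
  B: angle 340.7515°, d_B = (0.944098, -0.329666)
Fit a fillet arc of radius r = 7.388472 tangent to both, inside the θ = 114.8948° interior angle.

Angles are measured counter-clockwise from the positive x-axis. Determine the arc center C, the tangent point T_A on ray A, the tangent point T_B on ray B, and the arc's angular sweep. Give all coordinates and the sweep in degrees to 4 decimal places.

center=(-14.3423,13.4765) T_A=(-19.6443,18.6223) T_B=(-11.9066,20.4520) sweep=65.1052

bisector direction at 283.3041° = (0.230119,-0.973162)
center distance |VC| = r/sin(θ/2) = 7.388472/sin(57.4474°) = 8.765561
C = V + |VC|·bis = (-14.3423,13.4765)
T_A = V + ((C−V)·d_A)·d_A = V + 4.7165·d_A = (-19.6443,18.6223)
T_B = V + ((C−V)·d_B)·d_B = V + 4.7165·d_B = (-11.9066,20.4520)
sweep = 180° − θ = 65.1052°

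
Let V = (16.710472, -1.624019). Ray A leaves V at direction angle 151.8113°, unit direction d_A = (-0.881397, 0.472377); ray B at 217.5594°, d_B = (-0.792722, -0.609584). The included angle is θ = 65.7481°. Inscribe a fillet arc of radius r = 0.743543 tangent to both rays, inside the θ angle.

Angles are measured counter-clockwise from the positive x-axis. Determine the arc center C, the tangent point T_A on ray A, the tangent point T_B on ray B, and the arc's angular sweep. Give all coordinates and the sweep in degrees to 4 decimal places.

center=(15.3452,-1.7359) T_A=(15.6964,-1.0806) T_B=(15.7985,-2.3253) sweep=114.2519

bisector direction at 184.6853° = (-0.996658,-0.081684)
center distance |VC| = r/sin(θ/2) = 0.743543/sin(32.8740°) = 1.369844
C = V + |VC|·bis = (15.3452,-1.7359)
T_A = V + ((C−V)·d_A)·d_A = V + 1.1505·d_A = (15.6964,-1.0806)
T_B = V + ((C−V)·d_B)·d_B = V + 1.1505·d_B = (15.7985,-2.3253)
sweep = 180° − θ = 114.2519°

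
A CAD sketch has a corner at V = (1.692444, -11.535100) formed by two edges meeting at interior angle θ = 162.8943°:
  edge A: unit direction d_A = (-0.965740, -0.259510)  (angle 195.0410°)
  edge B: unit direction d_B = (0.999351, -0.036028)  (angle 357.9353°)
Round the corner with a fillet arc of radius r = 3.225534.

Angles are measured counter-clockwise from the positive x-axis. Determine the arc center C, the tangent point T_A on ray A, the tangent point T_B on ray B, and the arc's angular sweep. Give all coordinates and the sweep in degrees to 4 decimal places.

center=(2.0610,-14.7760) T_A=(1.2240,-11.6610) T_B=(2.1772,-11.5526) sweep=17.1057

bisector direction at 276.4882° = (0.112998,-0.993595)
center distance |VC| = r/sin(θ/2) = 3.225534/sin(81.4471°) = 3.261808
C = V + |VC|·bis = (2.0610,-14.7760)
T_A = V + ((C−V)·d_A)·d_A = V + 0.4851·d_A = (1.2240,-11.6610)
T_B = V + ((C−V)·d_B)·d_B = V + 0.4851·d_B = (2.1772,-11.5526)
sweep = 180° − θ = 17.1057°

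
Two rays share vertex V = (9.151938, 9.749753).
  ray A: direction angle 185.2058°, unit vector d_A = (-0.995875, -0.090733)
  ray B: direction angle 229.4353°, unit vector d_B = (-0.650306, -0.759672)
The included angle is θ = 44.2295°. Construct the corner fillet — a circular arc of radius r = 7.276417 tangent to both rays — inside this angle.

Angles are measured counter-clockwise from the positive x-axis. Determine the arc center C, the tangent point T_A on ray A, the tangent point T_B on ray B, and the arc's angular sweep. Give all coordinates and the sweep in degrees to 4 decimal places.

center=(-8.0204,0.8786) T_A=(-8.6806,8.1250) T_B=(-2.4927,-3.8533) sweep=135.7705

bisector direction at 207.3206° = (-0.888453,-0.458968)
center distance |VC| = r/sin(θ/2) = 7.276417/sin(22.1148°) = 19.328384
C = V + |VC|·bis = (-8.0204,0.8786)
T_A = V + ((C−V)·d_A)·d_A = V + 17.9064·d_A = (-8.6806,8.1250)
T_B = V + ((C−V)·d_B)·d_B = V + 17.9064·d_B = (-2.4927,-3.8533)
sweep = 180° − θ = 135.7705°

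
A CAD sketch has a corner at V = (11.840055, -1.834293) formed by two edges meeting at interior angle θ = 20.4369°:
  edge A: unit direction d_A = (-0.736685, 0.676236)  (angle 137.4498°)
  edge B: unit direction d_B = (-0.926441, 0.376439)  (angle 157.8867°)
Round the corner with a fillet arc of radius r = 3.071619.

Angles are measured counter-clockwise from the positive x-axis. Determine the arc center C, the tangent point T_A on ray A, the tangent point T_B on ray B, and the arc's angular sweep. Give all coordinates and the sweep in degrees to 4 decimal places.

bisector direction at 147.6683° = (-0.844966,0.534821)
center distance |VC| = r/sin(θ/2) = 3.071619/sin(10.2185°) = 17.314489
C = V + |VC|·bis = (-2.7901,7.4259)
T_A = V + ((C−V)·d_A)·d_A = V + 17.0399·d_A = (-0.7130,9.6887)
T_B = V + ((C−V)·d_B)·d_B = V + 17.0399·d_B = (-3.9464,4.5802)
sweep = 180° − θ = 159.5631°

center=(-2.7901,7.4259) T_A=(-0.7130,9.6887) T_B=(-3.9464,4.5802) sweep=159.5631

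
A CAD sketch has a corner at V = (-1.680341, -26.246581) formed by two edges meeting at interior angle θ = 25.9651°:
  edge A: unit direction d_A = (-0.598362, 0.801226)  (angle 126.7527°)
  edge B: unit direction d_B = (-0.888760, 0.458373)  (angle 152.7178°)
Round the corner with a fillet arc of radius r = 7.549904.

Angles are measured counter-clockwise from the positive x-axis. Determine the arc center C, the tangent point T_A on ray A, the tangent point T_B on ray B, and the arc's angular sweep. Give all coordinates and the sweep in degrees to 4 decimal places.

center=(-27.3245,-4.5258) T_A=(-21.2753,-0.0083) T_B=(-30.7852,-11.2359) sweep=154.0349

bisector direction at 139.7353° = (-0.763066,0.646320)
center distance |VC| = r/sin(θ/2) = 7.549904/sin(12.9825°) = 33.606765
C = V + |VC|·bis = (-27.3245,-4.5258)
T_A = V + ((C−V)·d_A)·d_A = V + 32.7477·d_A = (-21.2753,-0.0083)
T_B = V + ((C−V)·d_B)·d_B = V + 32.7477·d_B = (-30.7852,-11.2359)
sweep = 180° − θ = 154.0349°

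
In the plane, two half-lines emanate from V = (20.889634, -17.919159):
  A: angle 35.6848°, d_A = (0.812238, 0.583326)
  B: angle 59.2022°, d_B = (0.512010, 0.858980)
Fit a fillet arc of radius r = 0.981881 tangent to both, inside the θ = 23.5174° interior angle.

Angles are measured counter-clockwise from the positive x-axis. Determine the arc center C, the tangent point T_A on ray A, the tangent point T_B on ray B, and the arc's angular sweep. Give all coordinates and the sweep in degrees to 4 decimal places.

center=(24.1482,-14.3701) T_A=(24.7209,-15.1676) T_B=(23.3048,-13.8674) sweep=156.4826

bisector direction at 47.4435° = (0.676317,0.736611)
center distance |VC| = r/sin(θ/2) = 0.981881/sin(11.7587°) = 4.818092
C = V + |VC|·bis = (24.1482,-14.3701)
T_A = V + ((C−V)·d_A)·d_A = V + 4.7170·d_A = (24.7209,-15.1676)
T_B = V + ((C−V)·d_B)·d_B = V + 4.7170·d_B = (23.3048,-13.8674)
sweep = 180° − θ = 156.4826°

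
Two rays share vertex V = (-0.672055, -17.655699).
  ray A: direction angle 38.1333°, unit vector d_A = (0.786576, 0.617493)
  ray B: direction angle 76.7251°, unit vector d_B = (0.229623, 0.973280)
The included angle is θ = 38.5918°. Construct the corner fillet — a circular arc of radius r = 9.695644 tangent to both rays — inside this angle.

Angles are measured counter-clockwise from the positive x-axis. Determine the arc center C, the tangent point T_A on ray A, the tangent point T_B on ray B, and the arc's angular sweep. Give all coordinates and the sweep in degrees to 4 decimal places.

bisector direction at 57.4292° = (0.538341,0.842727)
center distance |VC| = r/sin(θ/2) = 9.695644/sin(19.2959°) = 29.341009
C = V + |VC|·bis = (15.1234,7.0708)
T_A = V + ((C−V)·d_A)·d_A = V + 27.6928·d_A = (21.1104,-0.5556)
T_B = V + ((C−V)·d_B)·d_B = V + 27.6928·d_B = (5.6869,9.2971)
sweep = 180° − θ = 141.4082°

center=(15.1234,7.0708) T_A=(21.1104,-0.5556) T_B=(5.6869,9.2971) sweep=141.4082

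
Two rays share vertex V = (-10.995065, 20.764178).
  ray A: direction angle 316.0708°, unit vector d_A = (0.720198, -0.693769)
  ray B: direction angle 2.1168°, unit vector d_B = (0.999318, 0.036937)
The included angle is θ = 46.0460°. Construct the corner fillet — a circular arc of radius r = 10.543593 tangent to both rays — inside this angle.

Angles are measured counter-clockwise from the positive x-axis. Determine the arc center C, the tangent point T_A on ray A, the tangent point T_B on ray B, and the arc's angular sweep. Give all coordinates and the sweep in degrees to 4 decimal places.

bisector direction at 339.0938° = (0.934166,-0.356839)
center distance |VC| = r/sin(θ/2) = 10.543593/sin(23.0230°) = 26.958774
C = V + |VC|·bis = (14.1889,11.1442)
T_A = V + ((C−V)·d_A)·d_A = V + 24.8115·d_A = (6.8741,3.5508)
T_B = V + ((C−V)·d_B)·d_B = V + 24.8115·d_B = (13.7995,21.6806)
sweep = 180° − θ = 133.9540°

center=(14.1889,11.1442) T_A=(6.8741,3.5508) T_B=(13.7995,21.6806) sweep=133.9540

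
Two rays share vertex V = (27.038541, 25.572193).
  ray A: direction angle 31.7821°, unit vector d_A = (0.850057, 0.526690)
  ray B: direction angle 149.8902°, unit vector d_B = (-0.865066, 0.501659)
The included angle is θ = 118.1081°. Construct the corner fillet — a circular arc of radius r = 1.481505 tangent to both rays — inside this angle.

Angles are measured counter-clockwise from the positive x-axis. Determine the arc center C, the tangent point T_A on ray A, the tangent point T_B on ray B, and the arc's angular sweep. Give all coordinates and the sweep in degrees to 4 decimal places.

center=(27.0133,27.2994) T_A=(27.7936,26.0400) T_B=(26.2701,26.0178) sweep=61.8919

bisector direction at 90.8361° = (-0.014593,0.999894)
center distance |VC| = r/sin(θ/2) = 1.481505/sin(59.0540°) = 1.727395
C = V + |VC|·bis = (27.0133,27.2994)
T_A = V + ((C−V)·d_A)·d_A = V + 0.8883·d_A = (27.7936,26.0400)
T_B = V + ((C−V)·d_B)·d_B = V + 0.8883·d_B = (26.2701,26.0178)
sweep = 180° − θ = 61.8919°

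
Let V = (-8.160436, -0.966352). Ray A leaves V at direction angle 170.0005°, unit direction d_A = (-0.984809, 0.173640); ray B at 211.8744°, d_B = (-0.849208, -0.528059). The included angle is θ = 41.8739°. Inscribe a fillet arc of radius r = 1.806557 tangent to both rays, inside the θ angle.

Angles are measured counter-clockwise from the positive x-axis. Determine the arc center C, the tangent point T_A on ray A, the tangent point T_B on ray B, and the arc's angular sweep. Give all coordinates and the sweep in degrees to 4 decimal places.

center=(-13.1242,-1.9256) T_A=(-12.8105,-0.1465) T_B=(-12.1702,-3.4597) sweep=138.1261

bisector direction at 190.9375° = (-0.981835,-0.189737)
center distance |VC| = r/sin(θ/2) = 1.806557/sin(20.9369°) = 5.055563
C = V + |VC|·bis = (-13.1242,-1.9256)
T_A = V + ((C−V)·d_A)·d_A = V + 4.7218·d_A = (-12.8105,-0.1465)
T_B = V + ((C−V)·d_B)·d_B = V + 4.7218·d_B = (-12.1702,-3.4597)
sweep = 180° − θ = 138.1261°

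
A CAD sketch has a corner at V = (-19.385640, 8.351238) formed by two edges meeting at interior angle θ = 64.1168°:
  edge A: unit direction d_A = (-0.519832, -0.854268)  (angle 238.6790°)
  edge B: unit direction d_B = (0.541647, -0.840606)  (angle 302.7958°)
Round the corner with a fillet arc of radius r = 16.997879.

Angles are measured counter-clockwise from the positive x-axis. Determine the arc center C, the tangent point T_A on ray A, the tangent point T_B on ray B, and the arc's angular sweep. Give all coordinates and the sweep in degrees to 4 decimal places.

bisector direction at 270.7374° = (0.012870,-0.999917)
center distance |VC| = r/sin(θ/2) = 16.997879/sin(32.0584°) = 32.024136
C = V + |VC|·bis = (-18.9735,-23.6702)
T_A = V + ((C−V)·d_A)·d_A = V + 27.1407·d_A = (-33.4942,-14.8342)
T_B = V + ((C−V)·d_B)·d_B = V + 27.1407·d_B = (-4.6850,-14.4634)
sweep = 180° − θ = 115.8832°

center=(-18.9735,-23.6702) T_A=(-33.4942,-14.8342) T_B=(-4.6850,-14.4634) sweep=115.8832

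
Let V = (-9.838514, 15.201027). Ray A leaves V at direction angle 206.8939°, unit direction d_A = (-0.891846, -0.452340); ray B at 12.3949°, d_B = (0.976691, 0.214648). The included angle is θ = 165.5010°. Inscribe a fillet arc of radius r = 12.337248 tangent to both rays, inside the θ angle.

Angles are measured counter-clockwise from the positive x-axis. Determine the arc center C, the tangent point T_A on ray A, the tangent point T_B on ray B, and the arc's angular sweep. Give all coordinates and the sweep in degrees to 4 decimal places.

bisector direction at 289.6444° = (0.336181,-0.941797)
center distance |VC| = r/sin(θ/2) = 12.337248/sin(82.7505°) = 12.436666
C = V + |VC|·bis = (-5.6575,3.4882)
T_A = V + ((C−V)·d_A)·d_A = V + 1.5694·d_A = (-11.2382,14.4911)
T_B = V + ((C−V)·d_B)·d_B = V + 1.5694·d_B = (-8.3057,15.5379)
sweep = 180° − θ = 14.4990°

center=(-5.6575,3.4882) T_A=(-11.2382,14.4911) T_B=(-8.3057,15.5379) sweep=14.4990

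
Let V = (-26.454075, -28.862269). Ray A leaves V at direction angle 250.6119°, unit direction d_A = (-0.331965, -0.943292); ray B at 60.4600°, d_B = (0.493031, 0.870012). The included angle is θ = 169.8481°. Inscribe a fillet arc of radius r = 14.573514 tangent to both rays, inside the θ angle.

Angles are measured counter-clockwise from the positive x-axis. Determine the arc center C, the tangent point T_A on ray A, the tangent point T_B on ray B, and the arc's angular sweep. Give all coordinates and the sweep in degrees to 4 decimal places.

center=(-13.1367,-34.9212) T_A=(-26.8838,-30.0833) T_B=(-25.8159,-27.7361) sweep=10.1519

bisector direction at 335.5360° = (0.910221,-0.414122)
center distance |VC| = r/sin(θ/2) = 14.573514/sin(84.9240°) = 14.630892
C = V + |VC|·bis = (-13.1367,-34.9212)
T_A = V + ((C−V)·d_A)·d_A = V + 1.2945·d_A = (-26.8838,-30.0833)
T_B = V + ((C−V)·d_B)·d_B = V + 1.2945·d_B = (-25.8159,-27.7361)
sweep = 180° − θ = 10.1519°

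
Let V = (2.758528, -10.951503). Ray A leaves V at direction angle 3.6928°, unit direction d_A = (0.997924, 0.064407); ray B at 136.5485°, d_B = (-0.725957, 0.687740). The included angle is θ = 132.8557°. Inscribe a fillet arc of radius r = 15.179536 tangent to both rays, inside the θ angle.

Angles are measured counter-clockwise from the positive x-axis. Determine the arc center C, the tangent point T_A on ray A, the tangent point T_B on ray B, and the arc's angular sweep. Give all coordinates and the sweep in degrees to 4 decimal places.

bisector direction at 70.1207° = (0.340041,0.940411)
center distance |VC| = r/sin(θ/2) = 15.179536/sin(66.4279°) = 16.561471
C = V + |VC|·bis = (8.3901,4.6231)
T_A = V + ((C−V)·d_A)·d_A = V + 6.6230·d_A = (9.3678,-10.5249)
T_B = V + ((C−V)·d_B)·d_B = V + 6.6230·d_B = (-2.0495,-6.3966)
sweep = 180° − θ = 47.1443°

center=(8.3901,4.6231) T_A=(9.3678,-10.5249) T_B=(-2.0495,-6.3966) sweep=47.1443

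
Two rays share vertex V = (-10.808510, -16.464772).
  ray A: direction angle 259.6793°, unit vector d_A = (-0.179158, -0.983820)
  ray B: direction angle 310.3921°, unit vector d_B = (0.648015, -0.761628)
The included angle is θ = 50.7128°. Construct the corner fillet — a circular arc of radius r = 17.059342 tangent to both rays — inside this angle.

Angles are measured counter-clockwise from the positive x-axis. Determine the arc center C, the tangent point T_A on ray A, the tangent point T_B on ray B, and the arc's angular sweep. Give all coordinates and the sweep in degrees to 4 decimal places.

bisector direction at 285.0357° = (0.259421,-0.965764)
center distance |VC| = r/sin(θ/2) = 17.059342/sin(25.3564°) = 39.835230
C = V + |VC|·bis = (-0.4744,-54.9362)
T_A = V + ((C−V)·d_A)·d_A = V + 35.9976·d_A = (-17.2577,-51.8799)
T_B = V + ((C−V)·d_B)·d_B = V + 35.9976·d_B = (12.5184,-43.8815)
sweep = 180° − θ = 129.2872°

center=(-0.4744,-54.9362) T_A=(-17.2577,-51.8799) T_B=(12.5184,-43.8815) sweep=129.2872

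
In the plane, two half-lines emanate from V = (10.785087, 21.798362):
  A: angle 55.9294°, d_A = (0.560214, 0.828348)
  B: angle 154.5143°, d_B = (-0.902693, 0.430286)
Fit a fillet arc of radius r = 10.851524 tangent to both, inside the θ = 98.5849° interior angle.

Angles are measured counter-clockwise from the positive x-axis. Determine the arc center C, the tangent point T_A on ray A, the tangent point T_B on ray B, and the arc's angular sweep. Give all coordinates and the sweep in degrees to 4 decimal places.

center=(7.0266,35.6112) T_A=(16.0154,29.5320) T_B=(2.3573,25.8156) sweep=81.4151

bisector direction at 105.2219° = (-0.262557,0.964916)
center distance |VC| = r/sin(θ/2) = 10.851524/sin(49.2925°) = 14.315081
C = V + |VC|·bis = (7.0266,35.6112)
T_A = V + ((C−V)·d_A)·d_A = V + 9.3363·d_A = (16.0154,29.5320)
T_B = V + ((C−V)·d_B)·d_B = V + 9.3363·d_B = (2.3573,25.8156)
sweep = 180° − θ = 81.4151°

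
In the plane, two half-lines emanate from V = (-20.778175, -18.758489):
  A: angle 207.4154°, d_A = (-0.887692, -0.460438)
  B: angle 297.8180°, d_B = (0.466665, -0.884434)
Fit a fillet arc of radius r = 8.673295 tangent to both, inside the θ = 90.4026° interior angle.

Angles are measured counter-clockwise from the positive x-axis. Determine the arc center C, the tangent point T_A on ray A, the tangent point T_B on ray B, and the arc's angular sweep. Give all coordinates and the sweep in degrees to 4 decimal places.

center=(-24.4300,-30.4233) T_A=(-28.4235,-22.7240) T_B=(-16.7590,-26.3757) sweep=89.5974

bisector direction at 252.6167° = (-0.298763,-0.954327)
center distance |VC| = r/sin(θ/2) = 8.673295/sin(45.2013°) = 12.223023
C = V + |VC|·bis = (-24.4300,-30.4233)
T_A = V + ((C−V)·d_A)·d_A = V + 8.6126·d_A = (-28.4235,-22.7240)
T_B = V + ((C−V)·d_B)·d_B = V + 8.6126·d_B = (-16.7590,-26.3757)
sweep = 180° − θ = 89.5974°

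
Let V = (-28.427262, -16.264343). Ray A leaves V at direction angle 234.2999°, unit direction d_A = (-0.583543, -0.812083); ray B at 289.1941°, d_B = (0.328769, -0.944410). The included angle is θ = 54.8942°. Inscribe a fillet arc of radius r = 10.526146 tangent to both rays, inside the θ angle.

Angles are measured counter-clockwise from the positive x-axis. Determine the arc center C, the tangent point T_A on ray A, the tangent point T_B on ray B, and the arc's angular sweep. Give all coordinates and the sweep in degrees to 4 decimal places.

center=(-31.7054,-38.8646) T_A=(-40.2535,-32.7222) T_B=(-21.7644,-35.4040) sweep=125.1058

bisector direction at 261.7470° = (-0.143544,-0.989644)
center distance |VC| = r/sin(θ/2) = 10.526146/sin(27.4471°) = 22.836783
C = V + |VC|·bis = (-31.7054,-38.8646)
T_A = V + ((C−V)·d_A)·d_A = V + 20.2662·d_A = (-40.2535,-32.7222)
T_B = V + ((C−V)·d_B)·d_B = V + 20.2662·d_B = (-21.7644,-35.4040)
sweep = 180° − θ = 125.1058°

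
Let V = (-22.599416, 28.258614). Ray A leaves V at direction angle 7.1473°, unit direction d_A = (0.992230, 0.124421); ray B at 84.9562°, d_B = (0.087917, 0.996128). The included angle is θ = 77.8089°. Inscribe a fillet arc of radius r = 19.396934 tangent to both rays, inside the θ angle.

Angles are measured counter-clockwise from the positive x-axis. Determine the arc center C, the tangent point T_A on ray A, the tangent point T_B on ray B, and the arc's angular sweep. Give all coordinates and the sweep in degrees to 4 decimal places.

bisector direction at 46.0517° = (0.694008,0.719967)
center distance |VC| = r/sin(θ/2) = 19.396934/sin(38.9044°) = 30.885682
C = V + |VC|·bis = (-1.1645,50.4953)
T_A = V + ((C−V)·d_A)·d_A = V + 24.0351·d_A = (1.2489,31.2491)
T_B = V + ((C−V)·d_B)·d_B = V + 24.0351·d_B = (-20.4863,52.2006)
sweep = 180° − θ = 102.1911°

center=(-1.1645,50.4953) T_A=(1.2489,31.2491) T_B=(-20.4863,52.2006) sweep=102.1911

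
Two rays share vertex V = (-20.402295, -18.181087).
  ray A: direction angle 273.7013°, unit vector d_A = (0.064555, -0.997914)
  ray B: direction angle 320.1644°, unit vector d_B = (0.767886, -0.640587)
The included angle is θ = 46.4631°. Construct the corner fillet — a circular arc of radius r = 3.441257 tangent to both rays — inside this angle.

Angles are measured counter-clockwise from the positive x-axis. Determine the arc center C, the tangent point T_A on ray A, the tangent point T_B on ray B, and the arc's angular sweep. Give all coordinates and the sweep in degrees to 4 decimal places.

bisector direction at 296.9329° = (0.452946,-0.891538)
center distance |VC| = r/sin(θ/2) = 3.441257/sin(23.2315°) = 8.724235
C = V + |VC|·bis = (-16.4507,-25.9591)
T_A = V + ((C−V)·d_A)·d_A = V + 8.0169·d_A = (-19.8848,-26.1812)
T_B = V + ((C−V)·d_B)·d_B = V + 8.0169·d_B = (-14.2463,-23.3166)
sweep = 180° − θ = 133.5369°

center=(-16.4507,-25.9591) T_A=(-19.8848,-26.1812) T_B=(-14.2463,-23.3166) sweep=133.5369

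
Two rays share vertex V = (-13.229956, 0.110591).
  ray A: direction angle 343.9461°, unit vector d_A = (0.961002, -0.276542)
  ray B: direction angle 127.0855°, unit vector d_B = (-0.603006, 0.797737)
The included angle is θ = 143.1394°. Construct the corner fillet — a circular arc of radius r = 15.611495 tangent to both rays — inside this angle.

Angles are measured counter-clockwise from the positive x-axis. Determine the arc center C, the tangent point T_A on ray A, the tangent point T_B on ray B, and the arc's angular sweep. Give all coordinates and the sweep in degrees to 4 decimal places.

center=(-3.9132,13.6746) T_A=(-8.2304,-1.3281) T_B=(-16.3670,4.2608) sweep=36.8606

bisector direction at 55.5158° = (0.566179,0.824282)
center distance |VC| = r/sin(θ/2) = 15.611495/sin(71.5697°) = 16.455516
C = V + |VC|·bis = (-3.9132,13.6746)
T_A = V + ((C−V)·d_A)·d_A = V + 5.2024·d_A = (-8.2304,-1.3281)
T_B = V + ((C−V)·d_B)·d_B = V + 5.2024·d_B = (-16.3670,4.2608)
sweep = 180° − θ = 36.8606°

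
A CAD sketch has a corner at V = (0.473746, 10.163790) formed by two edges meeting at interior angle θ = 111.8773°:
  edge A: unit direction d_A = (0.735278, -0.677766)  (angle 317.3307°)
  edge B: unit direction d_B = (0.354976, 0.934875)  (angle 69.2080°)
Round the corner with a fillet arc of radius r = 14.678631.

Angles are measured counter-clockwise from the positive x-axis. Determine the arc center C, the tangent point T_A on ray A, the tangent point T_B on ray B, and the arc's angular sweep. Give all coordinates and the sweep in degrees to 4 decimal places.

bisector direction at 13.2693° = (0.973302,0.229529)
center distance |VC| = r/sin(θ/2) = 14.678631/sin(55.9387°) = 17.718435
C = V + |VC|·bis = (17.7191,14.2307)
T_A = V + ((C−V)·d_A)·d_A = V + 9.9237·d_A = (7.7705,3.4378)
T_B = V + ((C−V)·d_B)·d_B = V + 9.9237·d_B = (3.9964,19.4413)
sweep = 180° − θ = 68.1227°

center=(17.7191,14.2307) T_A=(7.7705,3.4378) T_B=(3.9964,19.4413) sweep=68.1227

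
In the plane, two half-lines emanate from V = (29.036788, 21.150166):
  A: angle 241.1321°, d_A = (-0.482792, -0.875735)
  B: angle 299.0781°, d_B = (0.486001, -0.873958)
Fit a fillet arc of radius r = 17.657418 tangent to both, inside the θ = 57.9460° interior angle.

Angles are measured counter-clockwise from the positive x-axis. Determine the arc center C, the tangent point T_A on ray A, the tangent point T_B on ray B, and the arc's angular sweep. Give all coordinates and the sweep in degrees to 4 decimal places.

bisector direction at 270.1051° = (0.001834,-0.999998)
center distance |VC| = r/sin(θ/2) = 17.657418/sin(28.9730°) = 36.452338
C = V + |VC|·bis = (29.1037,-15.3021)
T_A = V + ((C−V)·d_A)·d_A = V + 31.8903·d_A = (13.6404,-6.7773)
T_B = V + ((C−V)·d_B)·d_B = V + 31.8903·d_B = (44.5355,-6.7206)
sweep = 180° − θ = 122.0540°

center=(29.1037,-15.3021) T_A=(13.6404,-6.7773) T_B=(44.5355,-6.7206) sweep=122.0540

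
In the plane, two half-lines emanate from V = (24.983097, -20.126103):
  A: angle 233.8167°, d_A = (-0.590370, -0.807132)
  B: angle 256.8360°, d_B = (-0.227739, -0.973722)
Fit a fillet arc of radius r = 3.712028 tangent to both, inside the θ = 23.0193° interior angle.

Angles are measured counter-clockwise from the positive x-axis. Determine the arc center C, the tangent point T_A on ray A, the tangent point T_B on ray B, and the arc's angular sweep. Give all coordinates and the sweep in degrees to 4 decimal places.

bisector direction at 245.3263° = (-0.417449,-0.908700)
center distance |VC| = r/sin(θ/2) = 3.712028/sin(11.5097°) = 18.603582
C = V + |VC|·bis = (17.2170,-37.0312)
T_A = V + ((C−V)·d_A)·d_A = V + 18.2295·d_A = (14.2209,-34.8397)
T_B = V + ((C−V)·d_B)·d_B = V + 18.2295·d_B = (20.8315,-37.8766)
sweep = 180° − θ = 156.9807°

center=(17.2170,-37.0312) T_A=(14.2209,-34.8397) T_B=(20.8315,-37.8766) sweep=156.9807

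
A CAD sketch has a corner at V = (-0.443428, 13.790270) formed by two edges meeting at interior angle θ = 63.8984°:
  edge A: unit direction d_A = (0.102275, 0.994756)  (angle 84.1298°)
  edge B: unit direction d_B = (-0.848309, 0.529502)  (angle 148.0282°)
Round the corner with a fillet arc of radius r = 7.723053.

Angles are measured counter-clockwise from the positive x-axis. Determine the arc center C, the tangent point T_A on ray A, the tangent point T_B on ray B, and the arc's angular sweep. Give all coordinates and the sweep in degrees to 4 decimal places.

bisector direction at 116.0790° = (-0.439610,0.898189)
center distance |VC| = r/sin(θ/2) = 7.723053/sin(31.9492°) = 14.594732
C = V + |VC|·bis = (-6.8594,26.8991)
T_A = V + ((C−V)·d_A)·d_A = V + 12.3839·d_A = (0.8231,26.1092)
T_B = V + ((C−V)·d_B)·d_B = V + 12.3839·d_B = (-10.9488,20.3476)
sweep = 180° − θ = 116.1016°

center=(-6.8594,26.8991) T_A=(0.8231,26.1092) T_B=(-10.9488,20.3476) sweep=116.1016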